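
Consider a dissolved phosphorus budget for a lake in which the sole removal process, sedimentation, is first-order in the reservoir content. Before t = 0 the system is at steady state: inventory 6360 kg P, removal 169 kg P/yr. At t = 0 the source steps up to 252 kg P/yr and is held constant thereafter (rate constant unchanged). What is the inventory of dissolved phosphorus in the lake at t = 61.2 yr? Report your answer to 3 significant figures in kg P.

τ = M₀/F₀ = 6360/169 = 37.63 yr; rate constant k = 1/τ.
New steady state M_∞ = F₁/k = F₁·τ = 252 × 37.63 = 9483.6 kg P.
M(t) = M_∞ + (M₀ − M_∞)·e^(−t/τ); t/τ = 61.2/37.63 = 1.626, so e^(−t/τ) = 0.1967.
M(t) = 9483.6 − 3124 × 0.1967 = 8869.2 kg P.

8870 kg P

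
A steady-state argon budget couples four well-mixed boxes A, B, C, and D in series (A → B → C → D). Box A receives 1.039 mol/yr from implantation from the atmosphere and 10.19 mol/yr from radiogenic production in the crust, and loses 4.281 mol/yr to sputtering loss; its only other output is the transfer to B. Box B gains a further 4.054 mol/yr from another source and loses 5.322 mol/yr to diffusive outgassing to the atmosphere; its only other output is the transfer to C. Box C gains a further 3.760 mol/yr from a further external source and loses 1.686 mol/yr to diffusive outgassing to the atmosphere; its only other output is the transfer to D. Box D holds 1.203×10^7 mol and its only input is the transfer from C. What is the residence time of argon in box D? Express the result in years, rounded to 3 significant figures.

Box A: F(A→B) = (1.039 + 10.19) − 4.281 = 6.9480 mol/yr.
Box B: F(B→C) = (6.9480 + 4.054) − 5.322 = 5.6800 mol/yr.
Box C: F(C→D) = (5.6800 + 3.760) − 1.686 = 7.7540 mol/yr.
Box D throughput = its input = 7.7540 mol/yr; τ = 1.203×10^7 / 7.7540 = 1.551×10^6 yr.

1.55×10^6 yr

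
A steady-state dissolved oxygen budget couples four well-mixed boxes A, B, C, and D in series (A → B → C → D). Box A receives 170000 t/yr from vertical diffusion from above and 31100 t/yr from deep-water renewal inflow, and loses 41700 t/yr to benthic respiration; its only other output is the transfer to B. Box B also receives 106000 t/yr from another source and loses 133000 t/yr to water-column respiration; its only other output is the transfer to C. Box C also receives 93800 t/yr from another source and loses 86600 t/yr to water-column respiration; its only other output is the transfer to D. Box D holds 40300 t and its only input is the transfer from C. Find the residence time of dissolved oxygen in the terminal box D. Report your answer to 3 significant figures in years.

0.289 yr

Box A: F(A→B) = (170000 + 31100) − 41700 = 159400 t/yr.
Box B: F(B→C) = (159400 + 106000) − 133000 = 132400 t/yr.
Box C: F(C→D) = (132400 + 93800) − 86600 = 139600 t/yr.
Box D throughput = its input = 139600 t/yr; τ = 40300 / 139600 = 0.2887 yr.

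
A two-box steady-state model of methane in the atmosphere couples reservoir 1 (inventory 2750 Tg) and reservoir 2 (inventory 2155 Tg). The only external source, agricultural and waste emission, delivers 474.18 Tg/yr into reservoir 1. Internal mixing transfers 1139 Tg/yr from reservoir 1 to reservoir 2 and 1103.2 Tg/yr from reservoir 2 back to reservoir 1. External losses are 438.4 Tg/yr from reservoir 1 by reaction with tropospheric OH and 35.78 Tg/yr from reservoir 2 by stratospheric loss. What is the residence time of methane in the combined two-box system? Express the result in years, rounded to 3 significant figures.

10.3 yr

Residence time in the combined system uses the total inventory and the total *external* removal — internal exchanges between the two boxes cancel.
M_total = 2750 + 2155 = 4905.0 Tg.
ΣF_external_out = 438.4 + 35.78 = 474.18 Tg/yr.
τ = M_total / ΣF_ext = 4905.0 / 474.18 = 10.34 yr.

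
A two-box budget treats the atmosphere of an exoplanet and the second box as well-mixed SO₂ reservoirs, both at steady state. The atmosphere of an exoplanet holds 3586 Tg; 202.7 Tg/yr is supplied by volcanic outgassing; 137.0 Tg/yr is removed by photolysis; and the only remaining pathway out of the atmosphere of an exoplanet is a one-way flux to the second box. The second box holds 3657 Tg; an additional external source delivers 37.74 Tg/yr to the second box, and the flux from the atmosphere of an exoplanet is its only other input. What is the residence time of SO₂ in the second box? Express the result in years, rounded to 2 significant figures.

Balance the atmosphere of an exoplanet: ΣF_in = 202.70 Tg/yr.
Flux to the second box = ΣF_in − (137.0) = 65.700 Tg/yr.
Total input to the second box = 65.700 + 37.74 = 103.44 Tg/yr; at steady state this equals its total output.
τ = M / F = 3657 / 103.44 = 35.35 yr.

35 yr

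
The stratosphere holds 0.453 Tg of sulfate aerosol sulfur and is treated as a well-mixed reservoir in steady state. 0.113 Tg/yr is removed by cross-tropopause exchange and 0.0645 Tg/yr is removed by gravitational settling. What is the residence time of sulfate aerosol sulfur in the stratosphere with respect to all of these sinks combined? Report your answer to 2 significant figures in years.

Total removal flux = 0.113 + 0.0645 = 0.17750 Tg/yr.
τ = M / ΣF_out = 0.453 / 0.17750 = 2.552 yr.

2.6 yr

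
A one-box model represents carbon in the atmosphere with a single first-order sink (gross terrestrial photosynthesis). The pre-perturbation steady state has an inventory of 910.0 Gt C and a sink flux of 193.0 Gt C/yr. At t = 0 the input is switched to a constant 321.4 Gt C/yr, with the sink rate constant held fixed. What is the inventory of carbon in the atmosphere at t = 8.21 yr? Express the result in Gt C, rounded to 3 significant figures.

1410 Gt C

τ = M₀/F₀ = 910.0/193.0 = 4.715 yr; rate constant k = 1/τ.
New steady state M_∞ = F₁/k = F₁·τ = 321.4 × 4.715 = 1515.4 Gt C.
M(t) = M_∞ + (M₀ − M_∞)·e^(−t/τ); t/τ = 8.21/4.715 = 1.741, so e^(−t/τ) = 0.1753.
M(t) = 1515.4 − 605.4 × 0.1753 = 1409.3 Gt C.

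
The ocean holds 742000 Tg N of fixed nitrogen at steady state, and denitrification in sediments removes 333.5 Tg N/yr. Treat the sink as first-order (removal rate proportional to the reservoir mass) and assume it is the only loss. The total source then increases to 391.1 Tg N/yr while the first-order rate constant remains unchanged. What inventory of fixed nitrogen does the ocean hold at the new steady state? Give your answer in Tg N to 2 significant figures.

Rate constant k = F/M = 333.5 / 742000 = 0.0004495 yr⁻¹.
At the new steady state, source = k·M_new ⇒ M_new = 391.1 / 0.0004495 = 870200 Tg N.
(Equivalently M_new = M × F_new/F_old = 742000 × 391.1/333.5.)

870000 Tg N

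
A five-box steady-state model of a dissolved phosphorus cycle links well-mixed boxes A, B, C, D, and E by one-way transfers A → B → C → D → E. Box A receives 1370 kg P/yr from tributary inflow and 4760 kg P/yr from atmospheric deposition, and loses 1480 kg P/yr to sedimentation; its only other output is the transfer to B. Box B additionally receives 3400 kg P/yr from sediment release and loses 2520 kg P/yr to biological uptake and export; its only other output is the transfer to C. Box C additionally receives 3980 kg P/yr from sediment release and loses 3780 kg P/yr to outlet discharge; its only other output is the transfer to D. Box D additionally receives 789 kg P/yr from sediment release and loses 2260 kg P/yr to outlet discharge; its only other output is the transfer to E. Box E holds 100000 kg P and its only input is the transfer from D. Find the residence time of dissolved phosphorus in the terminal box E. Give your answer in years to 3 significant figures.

23.5 yr

Box A: F(A→B) = (1370 + 4760) − 1480 = 4650.0 kg P/yr.
Box B: F(B→C) = (4650.0 + 3400) − 2520 = 5530.0 kg P/yr.
Box C: F(C→D) = (5530.0 + 3980) − 3780 = 5730.0 kg P/yr.
Box D: F(D→E) = (5730.0 + 789) − 2260 = 4259.0 kg P/yr.
Box E throughput = its input = 4259.0 kg P/yr; τ = 100000 / 4259.0 = 23.48 yr.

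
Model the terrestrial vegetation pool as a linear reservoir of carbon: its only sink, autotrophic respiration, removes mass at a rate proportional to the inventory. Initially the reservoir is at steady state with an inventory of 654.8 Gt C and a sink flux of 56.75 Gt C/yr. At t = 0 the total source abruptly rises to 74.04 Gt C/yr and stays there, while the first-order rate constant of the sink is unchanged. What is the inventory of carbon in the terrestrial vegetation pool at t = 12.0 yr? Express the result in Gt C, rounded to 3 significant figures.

784 Gt C

The sink rate constant is k = F₀/M₀ = 56.75/654.8 = 0.08667 yr⁻¹.
Solving dM/dt = F₁ − kM with M(0) = M₀ gives M(t) = F₁/k + (M₀ − F₁/k)·e^(−kt).
F₁/k = 74.04/0.08667 = 854.30 Gt C; kt = 0.08667 × 12.0 = 1.040, e^(−kt) = 0.3535.
M(12.0) = 854.30 + (654.8 − 854.30) × 0.3535 = 854.30 − 70.51 = 783.79 Gt C.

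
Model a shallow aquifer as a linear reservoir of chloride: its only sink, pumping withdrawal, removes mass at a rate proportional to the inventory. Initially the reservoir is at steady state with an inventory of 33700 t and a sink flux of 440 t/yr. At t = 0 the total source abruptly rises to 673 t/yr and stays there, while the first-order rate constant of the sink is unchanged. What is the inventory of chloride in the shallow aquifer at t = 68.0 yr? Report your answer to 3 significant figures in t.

44200 t

Residence time τ = M₀/F₀ = 76.59 yr. The eventual steady state is M_∞ = M₀·(F₁/F₀) = 33700 × 673/440 = 51546 t.
The anomaly ΔM(t) = M(t) − M_∞ decays as ΔM₀·e^(−t/τ) with ΔM₀ = 33700 − 51546 = −17850 t.
At t = 68.0 yr, e^(−t/τ) = e^(−0.8878) = 0.4115, so ΔM = −7344 t and M = 51546 − 7344 = 44201 t.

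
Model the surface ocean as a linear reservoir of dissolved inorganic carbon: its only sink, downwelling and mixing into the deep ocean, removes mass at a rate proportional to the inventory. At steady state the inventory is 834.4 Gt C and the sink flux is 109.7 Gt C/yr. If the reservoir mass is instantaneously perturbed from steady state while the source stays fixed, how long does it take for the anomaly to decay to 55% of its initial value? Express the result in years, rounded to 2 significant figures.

4.5 yr

For a linear reservoir the anomaly decays as exp(−t/τ) with τ = M/F = 834.4/109.7 = 7.606 yr.
exp(−t/τ) = 0.55 ⇒ t = −τ ln(0.55) = 7.606 × 0.5978 = 4.547 yr.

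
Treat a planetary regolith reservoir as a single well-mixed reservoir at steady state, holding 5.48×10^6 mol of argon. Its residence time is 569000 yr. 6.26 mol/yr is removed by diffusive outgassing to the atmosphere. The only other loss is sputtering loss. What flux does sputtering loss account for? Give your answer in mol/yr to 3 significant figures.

3.37 mol/yr

Total removal F = M/τ = 5.48×10^6 / 569000 = 9.631 mol/yr.
Sputtering loss = F − (6.26) = 9.631 − 6.260 = 3.371 mol/yr.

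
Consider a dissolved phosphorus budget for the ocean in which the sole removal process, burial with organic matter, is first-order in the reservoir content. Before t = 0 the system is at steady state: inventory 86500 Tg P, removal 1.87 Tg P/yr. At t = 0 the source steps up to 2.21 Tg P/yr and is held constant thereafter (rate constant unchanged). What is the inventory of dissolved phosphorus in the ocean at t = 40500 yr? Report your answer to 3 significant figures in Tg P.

τ = M₀/F₀ = 86500/1.87 = 46260 yr; rate constant k = 1/τ.
New steady state M_∞ = F₁/k = F₁·τ = 2.21 × 46260 = 102230 Tg P.
M(t) = M_∞ + (M₀ − M_∞)·e^(−t/τ); t/τ = 40500/46260 = 0.8755, so e^(−t/τ) = 0.4166.
M(t) = 102230 − 15730 × 0.4166 = 95675 Tg P.

95700 Tg P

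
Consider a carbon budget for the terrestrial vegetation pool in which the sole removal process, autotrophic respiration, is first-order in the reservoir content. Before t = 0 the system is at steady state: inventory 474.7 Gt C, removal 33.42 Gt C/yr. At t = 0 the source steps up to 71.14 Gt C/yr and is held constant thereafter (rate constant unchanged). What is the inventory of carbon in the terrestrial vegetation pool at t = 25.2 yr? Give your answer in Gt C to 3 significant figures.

920 Gt C

The sink rate constant is k = F₀/M₀ = 33.42/474.7 = 0.07040 yr⁻¹.
Solving dM/dt = F₁ − kM with M(0) = M₀ gives M(t) = F₁/k + (M₀ − F₁/k)·e^(−kt).
F₁/k = 71.14/0.07040 = 1010.5 Gt C; kt = 0.07040 × 25.2 = 1.774, e^(−kt) = 0.1696.
M(25.2) = 1010.5 + (474.7 − 1010.5) × 0.1696 = 1010.5 − 90.88 = 919.59 Gt C.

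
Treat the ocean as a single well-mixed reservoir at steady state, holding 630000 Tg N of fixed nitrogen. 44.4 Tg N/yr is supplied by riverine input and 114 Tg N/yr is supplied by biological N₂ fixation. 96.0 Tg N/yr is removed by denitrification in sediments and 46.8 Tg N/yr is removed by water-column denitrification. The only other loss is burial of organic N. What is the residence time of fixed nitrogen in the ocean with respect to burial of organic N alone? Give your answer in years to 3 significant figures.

At steady state ΣF_in = ΣF_out.
ΣF_in = 44.4 + 114 = 158.40 Tg N/yr.
Burial of organic N flux = ΣF_in − (96.0 + 46.8) = 158.40 − 142.8 = 15.60 Tg N/yr.
τ = M / F = 630000 / 15.60 = 40380 yr.

40400 yr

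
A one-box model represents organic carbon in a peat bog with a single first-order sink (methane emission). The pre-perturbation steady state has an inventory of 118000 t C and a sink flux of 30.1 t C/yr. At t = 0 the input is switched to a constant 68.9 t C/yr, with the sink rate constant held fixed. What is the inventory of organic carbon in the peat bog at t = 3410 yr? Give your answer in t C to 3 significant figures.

Residence time τ = M₀/F₀ = 3920 yr. The eventual steady state is M_∞ = M₀·(F₁/F₀) = 118000 × 68.9/30.1 = 270110 t C.
The anomaly ΔM(t) = M(t) − M_∞ decays as ΔM₀·e^(−t/τ) with ΔM₀ = 118000 − 270110 = −152100 t C.
At t = 3410 yr, e^(−t/τ) = e^(−0.8698) = 0.4190, so ΔM = −63740 t C and M = 270110 − 63740 = 206370 t C.

206000 t C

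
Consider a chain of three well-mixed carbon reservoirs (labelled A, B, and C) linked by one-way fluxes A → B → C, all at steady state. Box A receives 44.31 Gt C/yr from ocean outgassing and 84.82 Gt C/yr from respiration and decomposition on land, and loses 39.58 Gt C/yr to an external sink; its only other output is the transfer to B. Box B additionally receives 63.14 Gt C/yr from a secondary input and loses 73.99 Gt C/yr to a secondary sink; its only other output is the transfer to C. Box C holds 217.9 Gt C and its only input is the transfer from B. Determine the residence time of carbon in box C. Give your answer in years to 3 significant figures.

2.77 yr

Box A: F(A→B) = (44.31 + 84.82) − 39.58 = 89.550 Gt C/yr.
Box B: F(B→C) = (89.550 + 63.14) − 73.99 = 78.700 Gt C/yr.
Box C throughput = its input = 78.700 Gt C/yr; τ = 217.9 / 78.700 = 2.769 yr.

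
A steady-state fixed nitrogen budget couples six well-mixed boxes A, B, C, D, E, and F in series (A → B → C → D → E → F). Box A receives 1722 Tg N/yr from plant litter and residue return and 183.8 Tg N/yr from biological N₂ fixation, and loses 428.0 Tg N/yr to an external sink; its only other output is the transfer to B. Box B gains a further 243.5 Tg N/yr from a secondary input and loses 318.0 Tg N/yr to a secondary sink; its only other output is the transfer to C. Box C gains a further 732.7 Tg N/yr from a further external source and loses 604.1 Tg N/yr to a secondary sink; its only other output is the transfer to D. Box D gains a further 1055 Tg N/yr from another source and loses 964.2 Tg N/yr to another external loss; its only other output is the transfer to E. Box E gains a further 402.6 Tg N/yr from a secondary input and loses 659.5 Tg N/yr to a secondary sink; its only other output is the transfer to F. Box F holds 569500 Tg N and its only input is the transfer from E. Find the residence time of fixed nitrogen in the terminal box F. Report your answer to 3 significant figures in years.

417 yr

Box A: F(A→B) = (1722 + 183.8) − 428.0 = 1477.8 Tg N/yr.
Box B: F(B→C) = (1477.8 + 243.5) − 318.0 = 1403.3 Tg N/yr.
Box C: F(C→D) = (1403.3 + 732.7) − 604.1 = 1531.9 Tg N/yr.
Box D: F(D→E) = (1531.9 + 1055) − 964.2 = 1622.7 Tg N/yr.
Box E: F(E→F) = (1622.7 + 402.6) − 659.5 = 1365.8 Tg N/yr.
Box F throughput = its input = 1365.8 Tg N/yr; τ = 569500 / 1365.8 = 417.0 yr.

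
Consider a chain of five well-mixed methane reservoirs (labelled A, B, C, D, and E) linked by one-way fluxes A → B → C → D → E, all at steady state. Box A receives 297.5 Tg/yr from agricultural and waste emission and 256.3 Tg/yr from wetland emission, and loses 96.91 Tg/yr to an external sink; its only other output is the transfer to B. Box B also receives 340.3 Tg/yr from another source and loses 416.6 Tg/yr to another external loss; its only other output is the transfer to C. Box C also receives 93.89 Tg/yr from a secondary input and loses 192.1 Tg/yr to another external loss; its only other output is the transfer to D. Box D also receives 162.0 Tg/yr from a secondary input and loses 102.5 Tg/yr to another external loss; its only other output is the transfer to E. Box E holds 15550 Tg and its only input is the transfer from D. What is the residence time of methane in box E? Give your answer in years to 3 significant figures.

Box A: F(A→B) = (297.5 + 256.3) − 96.91 = 456.89 Tg/yr.
Box B: F(B→C) = (456.89 + 340.3) − 416.6 = 380.59 Tg/yr.
Box C: F(C→D) = (380.59 + 93.89) − 192.1 = 282.38 Tg/yr.
Box D: F(D→E) = (282.38 + 162.0) − 102.5 = 341.88 Tg/yr.
Box E throughput = its input = 341.88 Tg/yr; τ = 15550 / 341.88 = 45.48 yr.

45.5 yr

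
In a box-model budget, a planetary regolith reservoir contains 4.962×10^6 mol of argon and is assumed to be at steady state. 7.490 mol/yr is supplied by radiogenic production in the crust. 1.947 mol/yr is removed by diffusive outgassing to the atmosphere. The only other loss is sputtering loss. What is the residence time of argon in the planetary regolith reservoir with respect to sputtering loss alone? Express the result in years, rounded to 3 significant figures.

At steady state ΣF_in = ΣF_out.
ΣF_in = 7.4900 mol/yr.
Sputtering loss flux = ΣF_in − (1.947) = 7.4900 − 1.947 = 5.543 mol/yr.
τ = M / F = 4.962×10^6 / 5.543 = 895200 yr.

895000 yr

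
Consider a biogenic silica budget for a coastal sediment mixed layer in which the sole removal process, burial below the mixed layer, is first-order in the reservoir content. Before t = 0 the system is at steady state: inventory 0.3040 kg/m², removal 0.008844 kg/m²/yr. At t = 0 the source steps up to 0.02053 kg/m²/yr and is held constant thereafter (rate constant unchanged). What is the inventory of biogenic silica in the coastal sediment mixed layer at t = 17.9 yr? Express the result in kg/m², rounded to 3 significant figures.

The sink rate constant is k = F₀/M₀ = 0.008844/0.3040 = 0.02909 yr⁻¹.
Solving dM/dt = F₁ − kM with M(0) = M₀ gives M(t) = F₁/k + (M₀ − F₁/k)·e^(−kt).
F₁/k = 0.02053/0.02909 = 0.70569 kg/m²; kt = 0.02909 × 17.9 = 0.5207, e^(−kt) = 0.5941.
M(17.9) = 0.70569 + (0.3040 − 0.70569) × 0.5941 = 0.70569 − 0.2386 = 0.46706 kg/m².

0.467 kg/m²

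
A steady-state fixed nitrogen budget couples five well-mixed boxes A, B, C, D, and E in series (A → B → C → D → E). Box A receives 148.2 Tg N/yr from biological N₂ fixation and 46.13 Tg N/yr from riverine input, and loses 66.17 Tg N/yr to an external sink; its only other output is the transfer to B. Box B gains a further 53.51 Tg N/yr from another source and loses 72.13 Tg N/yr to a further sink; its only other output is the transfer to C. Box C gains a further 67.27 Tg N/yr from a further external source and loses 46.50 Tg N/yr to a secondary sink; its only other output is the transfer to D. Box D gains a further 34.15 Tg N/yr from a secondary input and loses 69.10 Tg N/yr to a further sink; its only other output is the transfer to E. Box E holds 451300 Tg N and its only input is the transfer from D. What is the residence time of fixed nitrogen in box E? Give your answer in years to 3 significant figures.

Box A: F(A→B) = (148.2 + 46.13) − 66.17 = 128.16 Tg N/yr.
Box B: F(B→C) = (128.16 + 53.51) − 72.13 = 109.54 Tg N/yr.
Box C: F(C→D) = (109.54 + 67.27) − 46.50 = 130.31 Tg N/yr.
Box D: F(D→E) = (130.31 + 34.15) − 69.10 = 95.360 Tg N/yr.
Box E throughput = its input = 95.360 Tg N/yr; τ = 451300 / 95.360 = 4733 yr.

4730 yr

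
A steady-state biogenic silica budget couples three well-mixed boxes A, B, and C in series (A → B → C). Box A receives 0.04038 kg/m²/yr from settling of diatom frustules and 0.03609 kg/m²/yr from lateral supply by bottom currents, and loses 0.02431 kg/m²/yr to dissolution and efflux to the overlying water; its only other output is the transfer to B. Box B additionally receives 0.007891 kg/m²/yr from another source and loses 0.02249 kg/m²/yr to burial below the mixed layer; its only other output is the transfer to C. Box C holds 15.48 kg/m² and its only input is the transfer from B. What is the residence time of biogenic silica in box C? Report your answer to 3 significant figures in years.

Box A: F(A→B) = (0.04038 + 0.03609) − 0.02431 = 0.052160 kg/m²/yr.
Box B: F(B→C) = (0.052160 + 0.007891) − 0.02249 = 0.037561 kg/m²/yr.
Box C throughput = its input = 0.037561 kg/m²/yr; τ = 15.48 / 0.037561 = 412.1 yr.

412 yr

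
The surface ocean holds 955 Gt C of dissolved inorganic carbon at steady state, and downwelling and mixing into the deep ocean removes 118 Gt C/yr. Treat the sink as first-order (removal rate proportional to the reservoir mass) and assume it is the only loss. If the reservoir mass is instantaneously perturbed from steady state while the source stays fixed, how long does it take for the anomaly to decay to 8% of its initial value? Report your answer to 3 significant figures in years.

20.4 yr

For a linear reservoir the anomaly decays as exp(−t/τ) with τ = M/F = 955/118 = 8.093 yr.
exp(−t/τ) = 0.08 ⇒ t = −τ ln(0.08) = 8.093 × 2.526 = 20.44 yr.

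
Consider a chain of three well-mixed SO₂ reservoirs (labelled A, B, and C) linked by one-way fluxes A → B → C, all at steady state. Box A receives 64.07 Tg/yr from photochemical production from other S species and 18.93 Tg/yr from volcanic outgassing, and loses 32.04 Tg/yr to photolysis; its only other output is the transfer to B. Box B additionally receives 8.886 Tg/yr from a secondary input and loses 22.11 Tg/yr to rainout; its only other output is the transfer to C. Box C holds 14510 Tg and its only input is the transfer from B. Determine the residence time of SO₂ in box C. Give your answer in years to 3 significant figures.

Box A: F(A→B) = (64.07 + 18.93) − 32.04 = 50.960 Tg/yr.
Box B: F(B→C) = (50.960 + 8.886) − 22.11 = 37.736 Tg/yr.
Box C throughput = its input = 37.736 Tg/yr; τ = 14510 / 37.736 = 384.5 yr.

385 yr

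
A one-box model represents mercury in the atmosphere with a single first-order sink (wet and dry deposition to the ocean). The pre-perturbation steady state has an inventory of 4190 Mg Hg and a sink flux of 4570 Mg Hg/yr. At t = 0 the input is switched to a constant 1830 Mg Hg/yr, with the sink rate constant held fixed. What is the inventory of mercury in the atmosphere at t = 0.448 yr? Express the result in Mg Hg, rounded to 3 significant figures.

The sink rate constant is k = F₀/M₀ = 4570/4190 = 1.091 yr⁻¹.
Solving dM/dt = F₁ − kM with M(0) = M₀ gives M(t) = F₁/k + (M₀ − F₁/k)·e^(−kt).
F₁/k = 1830/1.091 = 1677.8 Mg Hg; kt = 1.091 × 0.448 = 0.4886, e^(−kt) = 0.6135.
M(0.448) = 1677.8 + (4190 − 1677.8) × 0.6135 = 1677.8 + 1541 = 3219.0 Mg Hg.

3220 Mg Hg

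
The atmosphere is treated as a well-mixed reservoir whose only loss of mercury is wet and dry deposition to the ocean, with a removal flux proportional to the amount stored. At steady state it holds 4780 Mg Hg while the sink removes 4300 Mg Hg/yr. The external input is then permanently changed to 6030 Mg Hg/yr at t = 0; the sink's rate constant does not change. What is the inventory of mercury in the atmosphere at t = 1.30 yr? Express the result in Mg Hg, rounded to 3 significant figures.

τ = M₀/F₀ = 4780/4300 = 1.112 yr; rate constant k = 1/τ.
New steady state M_∞ = F₁/k = F₁·τ = 6030 × 1.112 = 6703.1 Mg Hg.
M(t) = M_∞ + (M₀ − M_∞)·e^(−t/τ); t/τ = 1.30/1.112 = 1.169, so e^(−t/τ) = 0.3105.
M(t) = 6703.1 − 1923 × 0.3105 = 6105.9 Mg Hg.

6110 Mg Hg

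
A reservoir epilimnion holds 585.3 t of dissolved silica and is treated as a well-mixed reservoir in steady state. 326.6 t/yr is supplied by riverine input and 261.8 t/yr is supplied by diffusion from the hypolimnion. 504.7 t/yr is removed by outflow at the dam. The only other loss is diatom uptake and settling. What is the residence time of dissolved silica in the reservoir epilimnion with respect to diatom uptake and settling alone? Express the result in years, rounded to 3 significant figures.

At steady state ΣF_in = ΣF_out.
ΣF_in = 326.6 + 261.8 = 588.40 t/yr.
Diatom uptake and settling flux = ΣF_in − (504.7) = 588.40 − 504.7 = 83.70 t/yr.
τ = M / F = 585.3 / 83.70 = 6.993 yr.

6.99 yr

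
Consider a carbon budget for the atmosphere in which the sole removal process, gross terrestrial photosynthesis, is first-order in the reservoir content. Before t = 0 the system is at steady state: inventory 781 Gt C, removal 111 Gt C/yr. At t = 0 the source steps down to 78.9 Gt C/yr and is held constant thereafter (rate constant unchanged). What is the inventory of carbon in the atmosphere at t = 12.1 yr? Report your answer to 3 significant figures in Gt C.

Residence time τ = M₀/F₀ = 7.036 yr. The eventual steady state is M_∞ = M₀·(F₁/F₀) = 781 × 78.9/111 = 555.14 Gt C.
The anomaly ΔM(t) = M(t) − M_∞ decays as ΔM₀·e^(−t/τ) with ΔM₀ = 781 − 555.14 = 225.9 Gt C.
At t = 12.1 yr, e^(−t/τ) = e^(−1.720) = 0.1791, so ΔM = 40.45 Gt C and M = 555.14 + 40.45 = 595.60 Gt C.

596 Gt C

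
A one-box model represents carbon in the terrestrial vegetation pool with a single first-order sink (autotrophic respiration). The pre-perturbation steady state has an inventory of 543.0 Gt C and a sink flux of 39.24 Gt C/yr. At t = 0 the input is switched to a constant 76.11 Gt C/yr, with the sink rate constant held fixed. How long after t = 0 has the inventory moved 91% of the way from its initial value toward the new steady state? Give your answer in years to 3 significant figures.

33.3 yr

τ = M₀/F₀ = 543.0/39.24 = 13.84 yr.
The remaining gap fraction is e^(−t/τ); 91% covered ⇒ e^(−t/τ) = 0.0900.
t = −τ ln(0.0900) = 13.84 × 2.408 = 33.32 yr.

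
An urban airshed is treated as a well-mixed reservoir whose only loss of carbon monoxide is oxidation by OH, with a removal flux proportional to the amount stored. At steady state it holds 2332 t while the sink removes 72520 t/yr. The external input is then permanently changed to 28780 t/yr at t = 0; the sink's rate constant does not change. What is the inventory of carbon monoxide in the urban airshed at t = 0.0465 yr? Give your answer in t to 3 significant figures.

1260 t

The sink rate constant is k = F₀/M₀ = 72520/2332 = 31.10 yr⁻¹.
Solving dM/dt = F₁ − kM with M(0) = M₀ gives M(t) = F₁/k + (M₀ − F₁/k)·e^(−kt).
F₁/k = 28780/31.10 = 925.47 t; kt = 31.10 × 0.0465 = 1.446, e^(−kt) = 0.2355.
M(0.0465) = 925.47 + (2332 − 925.47) × 0.2355 = 925.47 + 331.2 = 1256.7 t.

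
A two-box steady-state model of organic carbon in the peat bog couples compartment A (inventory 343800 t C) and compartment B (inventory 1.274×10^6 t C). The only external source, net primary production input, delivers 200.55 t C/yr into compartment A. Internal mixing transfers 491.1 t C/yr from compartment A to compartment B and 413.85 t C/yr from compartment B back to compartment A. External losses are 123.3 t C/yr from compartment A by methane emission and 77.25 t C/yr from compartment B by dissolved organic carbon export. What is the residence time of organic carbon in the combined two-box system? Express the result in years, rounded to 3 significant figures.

Treat the two boxes together as one reservoir: the mixing fluxes between them are internal recycling, so τ = ΣM / Σ(external losses).
M_total = 343800 + 1.274×10^6 = 1.6178×10^6 t C.
ΣF_external_out = 123.3 + 77.25 = 200.55 t C/yr.
τ = M_total / ΣF_ext = 1.6178×10^6 / 200.55 = 8067 yr.

8070 yr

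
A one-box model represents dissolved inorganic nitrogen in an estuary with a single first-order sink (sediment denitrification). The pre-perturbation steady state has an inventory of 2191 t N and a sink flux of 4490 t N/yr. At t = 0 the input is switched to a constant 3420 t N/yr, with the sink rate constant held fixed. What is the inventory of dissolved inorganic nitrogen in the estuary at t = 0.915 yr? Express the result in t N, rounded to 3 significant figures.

1750 t N

τ = M₀/F₀ = 2191/4490 = 0.4880 yr; rate constant k = 1/τ.
New steady state M_∞ = F₁/k = F₁·τ = 3420 × 0.4880 = 1668.9 t N.
M(t) = M_∞ + (M₀ − M_∞)·e^(−t/τ); t/τ = 0.915/0.4880 = 1.875, so e^(−t/τ) = 0.1533.
M(t) = 1668.9 + 522.1 × 0.1533 = 1748.9 t N.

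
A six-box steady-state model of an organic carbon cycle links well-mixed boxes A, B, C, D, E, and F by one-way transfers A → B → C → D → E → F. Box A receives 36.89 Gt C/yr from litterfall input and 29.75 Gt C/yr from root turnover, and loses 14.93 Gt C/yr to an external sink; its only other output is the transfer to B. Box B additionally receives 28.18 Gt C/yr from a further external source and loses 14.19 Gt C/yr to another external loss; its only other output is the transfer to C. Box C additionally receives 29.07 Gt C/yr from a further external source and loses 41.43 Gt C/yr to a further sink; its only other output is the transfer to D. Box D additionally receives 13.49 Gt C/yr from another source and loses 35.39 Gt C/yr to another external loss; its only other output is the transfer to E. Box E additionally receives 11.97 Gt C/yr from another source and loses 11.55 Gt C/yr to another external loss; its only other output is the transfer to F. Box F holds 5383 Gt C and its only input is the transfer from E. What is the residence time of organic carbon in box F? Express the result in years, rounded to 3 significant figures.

169 yr

Box A: F(A→B) = (36.89 + 29.75) − 14.93 = 51.710 Gt C/yr.
Box B: F(B→C) = (51.710 + 28.18) − 14.19 = 65.700 Gt C/yr.
Box C: F(C→D) = (65.700 + 29.07) − 41.43 = 53.340 Gt C/yr.
Box D: F(D→E) = (53.340 + 13.49) − 35.39 = 31.440 Gt C/yr.
Box E: F(E→F) = (31.440 + 11.97) − 11.55 = 31.860 Gt C/yr.
Box F throughput = its input = 31.860 Gt C/yr; τ = 5383 / 31.860 = 169.0 yr.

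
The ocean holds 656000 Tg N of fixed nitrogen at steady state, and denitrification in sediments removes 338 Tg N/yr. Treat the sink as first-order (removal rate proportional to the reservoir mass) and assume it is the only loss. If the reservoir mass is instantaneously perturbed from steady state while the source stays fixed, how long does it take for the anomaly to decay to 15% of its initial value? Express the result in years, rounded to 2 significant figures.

For a linear reservoir the anomaly decays as exp(−t/τ) with τ = M/F = 656000/338 = 1941 yr.
exp(−t/τ) = 0.15 ⇒ t = −τ ln(0.15) = 1941 × 1.897 = 3682 yr.

3700 yr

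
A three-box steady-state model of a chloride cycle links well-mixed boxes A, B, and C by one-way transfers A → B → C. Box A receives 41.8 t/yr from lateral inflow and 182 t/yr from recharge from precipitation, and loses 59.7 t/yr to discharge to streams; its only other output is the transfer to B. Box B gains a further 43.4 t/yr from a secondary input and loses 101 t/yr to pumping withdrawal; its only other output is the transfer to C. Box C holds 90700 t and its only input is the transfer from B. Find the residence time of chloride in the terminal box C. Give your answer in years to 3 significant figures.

Box A: F(A→B) = (41.8 + 182) − 59.7 = 164.10 t/yr.
Box B: F(B→C) = (164.10 + 43.4) − 101 = 106.50 t/yr.
Box C throughput = its input = 106.50 t/yr; τ = 90700 / 106.50 = 851.6 yr.

852 yr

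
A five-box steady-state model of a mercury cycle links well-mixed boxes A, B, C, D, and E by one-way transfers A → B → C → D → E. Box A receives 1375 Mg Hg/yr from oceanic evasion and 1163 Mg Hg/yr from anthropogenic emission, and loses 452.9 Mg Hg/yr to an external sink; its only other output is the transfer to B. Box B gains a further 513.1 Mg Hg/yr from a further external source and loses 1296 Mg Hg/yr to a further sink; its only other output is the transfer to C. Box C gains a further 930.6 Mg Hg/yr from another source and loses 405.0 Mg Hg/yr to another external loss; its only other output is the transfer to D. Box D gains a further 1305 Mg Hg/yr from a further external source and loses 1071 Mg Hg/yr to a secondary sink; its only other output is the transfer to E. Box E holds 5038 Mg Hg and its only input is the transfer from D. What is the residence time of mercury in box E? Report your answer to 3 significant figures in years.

2.44 yr

Box A: F(A→B) = (1375 + 1163) − 452.9 = 2085.1 Mg Hg/yr.
Box B: F(B→C) = (2085.1 + 513.1) − 1296 = 1302.2 Mg Hg/yr.
Box C: F(C→D) = (1302.2 + 930.6) − 405.0 = 1827.8 Mg Hg/yr.
Box D: F(D→E) = (1827.8 + 1305) − 1071 = 2061.8 Mg Hg/yr.
Box E throughput = its input = 2061.8 Mg Hg/yr; τ = 5038 / 2061.8 = 2.443 yr.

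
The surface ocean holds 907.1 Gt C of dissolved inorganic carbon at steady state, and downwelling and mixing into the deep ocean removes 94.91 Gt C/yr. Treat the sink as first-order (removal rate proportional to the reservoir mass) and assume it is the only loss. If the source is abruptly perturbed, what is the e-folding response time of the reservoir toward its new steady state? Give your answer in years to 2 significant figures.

9.6 yr

For a linear reservoir the response time equals the residence time τ = M/F.
τ = 907.1 / 94.91 = 9.557 yr.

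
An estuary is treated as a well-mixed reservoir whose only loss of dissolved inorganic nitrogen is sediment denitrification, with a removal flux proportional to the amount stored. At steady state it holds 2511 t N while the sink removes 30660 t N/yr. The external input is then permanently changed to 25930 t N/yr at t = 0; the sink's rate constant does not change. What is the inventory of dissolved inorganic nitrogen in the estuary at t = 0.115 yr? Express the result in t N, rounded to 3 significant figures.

2220 t N

Residence time τ = M₀/F₀ = 0.08190 yr. The eventual steady state is M_∞ = M₀·(F₁/F₀) = 2511 × 25930/30660 = 2123.6 t N.
The anomaly ΔM(t) = M(t) − M_∞ decays as ΔM₀·e^(−t/τ) with ΔM₀ = 2511 − 2123.6 = 387.4 t N.
At t = 0.115 yr, e^(−t/τ) = e^(−1.404) = 0.2456, so ΔM = 95.13 t N and M = 2123.6 + 95.13 = 2218.7 t N.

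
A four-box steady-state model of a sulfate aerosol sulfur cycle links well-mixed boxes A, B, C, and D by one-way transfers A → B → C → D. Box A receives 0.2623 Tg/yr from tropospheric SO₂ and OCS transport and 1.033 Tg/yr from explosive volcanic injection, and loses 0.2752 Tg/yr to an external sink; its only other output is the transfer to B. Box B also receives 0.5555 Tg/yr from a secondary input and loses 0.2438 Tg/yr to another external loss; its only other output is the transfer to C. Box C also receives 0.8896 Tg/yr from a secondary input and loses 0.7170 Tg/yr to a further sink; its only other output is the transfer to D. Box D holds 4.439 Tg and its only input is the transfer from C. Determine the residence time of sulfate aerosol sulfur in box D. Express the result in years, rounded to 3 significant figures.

2.95 yr

Box A: F(A→B) = (0.2623 + 1.033) − 0.2752 = 1.0201 Tg/yr.
Box B: F(B→C) = (1.0201 + 0.5555) − 0.2438 = 1.3318 Tg/yr.
Box C: F(C→D) = (1.3318 + 0.8896) − 0.7170 = 1.5044 Tg/yr.
Box D throughput = its input = 1.5044 Tg/yr; τ = 4.439 / 1.5044 = 2.951 yr.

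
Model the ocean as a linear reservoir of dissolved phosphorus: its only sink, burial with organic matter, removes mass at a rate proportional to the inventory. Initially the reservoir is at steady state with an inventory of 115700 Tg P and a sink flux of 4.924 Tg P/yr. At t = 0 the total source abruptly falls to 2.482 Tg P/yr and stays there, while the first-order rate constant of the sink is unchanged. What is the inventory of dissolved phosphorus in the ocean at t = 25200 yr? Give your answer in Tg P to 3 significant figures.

Residence time τ = M₀/F₀ = 23500 yr. The eventual steady state is M_∞ = M₀·(F₁/F₀) = 115700 × 2.482/4.924 = 58320 Tg P.
The anomaly ΔM(t) = M(t) − M_∞ decays as ΔM₀·e^(−t/τ) with ΔM₀ = 115700 − 58320 = 57380 Tg P.
At t = 25200 yr, e^(−t/τ) = e^(−1.072) = 0.3422, so ΔM = 19630 Tg P and M = 58320 + 19630 = 77953 Tg P.

78000 Tg P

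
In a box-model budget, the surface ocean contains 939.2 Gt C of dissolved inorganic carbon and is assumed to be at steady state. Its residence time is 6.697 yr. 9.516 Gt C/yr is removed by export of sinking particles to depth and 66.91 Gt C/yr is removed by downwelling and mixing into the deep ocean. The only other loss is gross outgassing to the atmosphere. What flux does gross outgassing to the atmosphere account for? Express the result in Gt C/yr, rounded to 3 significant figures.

Total removal F = M/τ = 939.2 / 6.697 = 140.2 Gt C/yr.
Gross outgassing to the atmosphere = F − (9.516 + 66.91) = 140.2 − 76.43 = 63.82 Gt C/yr.

63.8 Gt C/yr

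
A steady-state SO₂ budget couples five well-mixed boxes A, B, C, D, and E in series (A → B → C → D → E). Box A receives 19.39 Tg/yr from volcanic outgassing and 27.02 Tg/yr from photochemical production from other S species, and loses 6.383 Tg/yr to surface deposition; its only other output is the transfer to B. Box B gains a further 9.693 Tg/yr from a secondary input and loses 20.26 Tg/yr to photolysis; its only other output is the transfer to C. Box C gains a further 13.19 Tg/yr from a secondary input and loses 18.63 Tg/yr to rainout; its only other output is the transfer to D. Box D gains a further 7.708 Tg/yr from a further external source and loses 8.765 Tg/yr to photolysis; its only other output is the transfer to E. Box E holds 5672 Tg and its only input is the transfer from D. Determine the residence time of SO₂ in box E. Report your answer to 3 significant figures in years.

247 yr

Box A: F(A→B) = (19.39 + 27.02) − 6.383 = 40.027 Tg/yr.
Box B: F(B→C) = (40.027 + 9.693) − 20.26 = 29.460 Tg/yr.
Box C: F(C→D) = (29.460 + 13.19) − 18.63 = 24.020 Tg/yr.
Box D: F(D→E) = (24.020 + 7.708) − 8.765 = 22.963 Tg/yr.
Box E throughput = its input = 22.963 Tg/yr; τ = 5672 / 22.963 = 247.0 yr.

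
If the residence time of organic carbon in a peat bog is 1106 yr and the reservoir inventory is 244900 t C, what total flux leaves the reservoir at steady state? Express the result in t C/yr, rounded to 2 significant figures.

220 t C/yr

F = M / τ = 244900 / 1106 = 221.4 t C/yr.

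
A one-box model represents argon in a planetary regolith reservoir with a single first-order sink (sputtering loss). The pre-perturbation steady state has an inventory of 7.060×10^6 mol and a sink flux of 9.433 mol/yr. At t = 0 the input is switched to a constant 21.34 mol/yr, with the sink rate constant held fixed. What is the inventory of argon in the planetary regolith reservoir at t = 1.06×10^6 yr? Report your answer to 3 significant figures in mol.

1.38×10^7 mol

Residence time τ = M₀/F₀ = 748400 yr. The eventual steady state is M_∞ = M₀·(F₁/F₀) = 7.060×10^6 × 21.34/9.433 = 1.5972×10^7 mol.
The anomaly ΔM(t) = M(t) − M_∞ decays as ΔM₀·e^(−t/τ) with ΔM₀ = 7.060×10^6 − 1.5972×10^7 = −8.912×10^6 mol.
At t = 1.06×10^6 yr, e^(−t/τ) = e^(−1.416) = 0.2426, so ΔM = −2.162×10^6 mol and M = 1.5972×10^7 − 2.162×10^6 = 1.3810×10^7 mol.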